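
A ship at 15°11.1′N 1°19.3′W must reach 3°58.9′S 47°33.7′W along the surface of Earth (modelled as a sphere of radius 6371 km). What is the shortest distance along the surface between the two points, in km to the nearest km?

In radians: φ₁ = 0.2650, φ₂ = -0.0695, Δλ = -46.240° = -0.8070 rad.
cos c = sin φ₁ sin φ₂ + cos φ₁ cos φ₂ cos Δλ = (0.2619)(-0.0694) + (0.9651)(0.9976)(0.6916) = 0.64769,
so c = arccos(0.64769) = 0.86625 rad.
Distance = R·c = 6371 × 0.8662 ≈ 5519 km.

5519 km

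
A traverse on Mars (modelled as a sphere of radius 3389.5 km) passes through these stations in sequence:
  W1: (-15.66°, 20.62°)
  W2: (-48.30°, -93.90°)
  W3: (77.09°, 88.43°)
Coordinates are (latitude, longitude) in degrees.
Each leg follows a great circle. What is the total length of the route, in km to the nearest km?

14487 km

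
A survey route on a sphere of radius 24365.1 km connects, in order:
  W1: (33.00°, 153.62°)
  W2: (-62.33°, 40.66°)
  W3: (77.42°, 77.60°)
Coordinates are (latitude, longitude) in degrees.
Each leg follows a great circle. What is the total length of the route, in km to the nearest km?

115223 km

Leg W1→W2: central angle 2.2579 rad, distance 55013.2 km.
Leg W2→W3: central angle 2.4711 rad, distance 60209.4 km.
Total: 55013.2 + 60209.4 ≈ 115223 km.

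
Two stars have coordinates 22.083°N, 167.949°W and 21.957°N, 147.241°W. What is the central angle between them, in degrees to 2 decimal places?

19.18°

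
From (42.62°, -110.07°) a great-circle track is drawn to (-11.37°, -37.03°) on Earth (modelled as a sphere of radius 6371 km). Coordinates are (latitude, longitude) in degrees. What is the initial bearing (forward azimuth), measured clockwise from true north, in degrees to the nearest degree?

Δλ = 73.040° = 1.2748 rad.
y = sin Δλ · cos φ₂ = (0.9565)(0.9804) = 0.9377
x = cos φ₁ sin φ₂ − sin φ₁ cos φ₂ cos Δλ = (0.7359)(-0.1971) − (0.6771)(0.9804)(0.2917) = -0.3387
θ = atan2(y, x) = 109.86°, so the bearing is 110°.

110°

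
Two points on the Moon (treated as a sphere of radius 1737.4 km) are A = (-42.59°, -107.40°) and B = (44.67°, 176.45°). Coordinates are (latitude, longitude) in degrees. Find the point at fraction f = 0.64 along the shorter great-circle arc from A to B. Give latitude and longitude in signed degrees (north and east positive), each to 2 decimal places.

14.25°, -153.29°

The central angle between A and B is δ = 1.9288 rad.
With f = 0.64, the slerp weights are sin((1−f)δ)/sin δ = 0.6832 and sin(fδ)/sin δ = 1.0079.
Weighted sum of the unit vectors: (0.6832)·(-0.2202,-0.7025,-0.6767) + (1.0079)·(-0.7098,0.0440,0.7030) = (-0.8658, -0.4356, 0.2462).
Converting back: φ = atan2(z, √(x²+y²)) = 14.25°, λ = atan2(y, x) = -153.29°.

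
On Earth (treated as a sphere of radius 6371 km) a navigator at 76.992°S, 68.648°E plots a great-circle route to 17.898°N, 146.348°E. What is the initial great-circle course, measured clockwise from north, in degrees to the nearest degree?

74°

Δλ = 77.700° = 1.3561 rad.
y = sin Δλ · cos φ₂ = (0.9770)(0.9516) = 0.9298
x = cos φ₁ sin φ₂ − sin φ₁ cos φ₂ cos Δλ = (0.2251)(0.3073) − (-0.9743)(0.9516)(0.2130) = 0.2667
θ = atan2(y, x) = 73.99°, so the bearing is 74°.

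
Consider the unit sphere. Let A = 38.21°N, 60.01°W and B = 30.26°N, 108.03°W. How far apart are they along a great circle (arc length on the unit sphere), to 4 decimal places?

In radians: φ₁ = 0.6669, φ₂ = 0.5281, Δλ = -48.020° = -0.8381 rad.
cos c = sin φ₁ sin φ₂ + cos φ₁ cos φ₂ cos Δλ = (0.6185)(0.5039) + (0.7857)(0.8637)(0.6689) = 0.76566,
so c = arccos(0.76566) = 0.69874 rad.
On the unit sphere the arc length equals the central angle: 0.6987.

0.6987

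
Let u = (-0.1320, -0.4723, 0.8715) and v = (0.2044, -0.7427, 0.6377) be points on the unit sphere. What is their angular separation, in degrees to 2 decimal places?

u·v = 0.8796; |u| = 1.0000, |v| = 1.0000.
cos θ = (u·v)/(|u||v|) = 0.8795, so θ = 28.41°.

28.41°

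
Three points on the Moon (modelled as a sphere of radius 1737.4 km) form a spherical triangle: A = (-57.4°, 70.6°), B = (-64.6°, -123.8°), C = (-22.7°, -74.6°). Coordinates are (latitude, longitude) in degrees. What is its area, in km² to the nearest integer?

1521482 km²

Side lengths (central angles): a = 0.9183, b = 1.6539, c = 1.0037 rad; semiperimeter s = 1.7880.
By l'Huilier's theorem, tan(E/4) = √[tan(s/2) tan((s−a)/2) tan((s−b)/2) tan((s−c)/2)], giving spherical excess E = 0.5040 rad.
Area = E·R² = 0.5040 × (1737.4)² ≈ 1521482 km².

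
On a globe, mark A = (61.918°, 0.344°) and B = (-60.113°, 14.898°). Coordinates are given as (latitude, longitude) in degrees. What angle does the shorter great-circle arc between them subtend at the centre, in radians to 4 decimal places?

2.1387 rad

With latitudes φ₁ = 61.918°, φ₂ = -60.113° and longitude difference Δλ = 14.554°:
cos c = sin φ₁ sin φ₂ + cos φ₁ cos φ₂ cos Δλ = (0.8823)(-0.8670) + (0.4707)(0.4983)(0.9679) = -0.53790,
so c = arccos(-0.53790) = 2.13875 rad.
So the angular separation is 2.1387 rad.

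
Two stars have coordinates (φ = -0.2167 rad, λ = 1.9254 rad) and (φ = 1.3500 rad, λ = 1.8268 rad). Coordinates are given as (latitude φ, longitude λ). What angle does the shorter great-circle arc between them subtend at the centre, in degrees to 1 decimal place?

89.8°

Let φ₁ = -0.2167 rad, φ₂ = 1.3500 rad, and Δλ = -0.0986 rad.
cos c = sin φ₁ sin φ₂ + cos φ₁ cos φ₂ cos Δλ = (-0.2150)(0.9757) + (0.9766)(0.2190)(0.9951) = 0.00306,
so c = arccos(0.00306) = 1.56774 rad.
So the angular separation is 89.8°.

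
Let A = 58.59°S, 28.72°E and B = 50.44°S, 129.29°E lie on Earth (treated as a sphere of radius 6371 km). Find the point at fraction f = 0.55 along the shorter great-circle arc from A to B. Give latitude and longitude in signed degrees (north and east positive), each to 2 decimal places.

-64.64°, 91.95°

Central angle δ = 0.9309 rad. Interpolating on the sphere with fraction f = 0.55:
P = [sin((1−f)δ)·A + sin(fδ)·B] / sin δ = 0.5071·A + 0.6108·B in Cartesian coordinates,
giving P = (-0.0146, 0.4280, -0.9036), i.e. latitude -64.64°, longitude 91.95°.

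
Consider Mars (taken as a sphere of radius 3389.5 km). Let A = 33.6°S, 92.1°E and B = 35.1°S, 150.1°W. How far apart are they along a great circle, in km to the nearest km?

In radians: φ₁ = -0.5864, φ₂ = -0.6126, Δλ = 117.800° = 2.0560 rad.
cos c = sin φ₁ sin φ₂ + cos φ₁ cos φ₂ cos Δλ = (-0.5534)(-0.5750) + (0.8329)(0.8181)(-0.4664) = 0.00038,
so c = arccos(0.00038) = 1.57041 rad.
Distance = R·c = 3389.5 × 1.5704 ≈ 5323 km.

5323 km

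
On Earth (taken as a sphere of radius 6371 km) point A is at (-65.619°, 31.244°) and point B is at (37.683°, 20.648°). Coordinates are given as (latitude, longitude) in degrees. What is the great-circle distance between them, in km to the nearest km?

With latitudes φ₁ = -65.619°, φ₂ = 37.683° and longitude difference Δλ = -10.596°:
cos c = sin φ₁ sin φ₂ + cos φ₁ cos φ₂ cos Δλ = (-0.9108)(0.6113) + (0.4128)(0.7914)(0.9829) = -0.23565,
so c = arccos(-0.23565) = 1.80869 rad.
Distance = R·c = 6371 × 1.8087 ≈ 11523 km.

11523 km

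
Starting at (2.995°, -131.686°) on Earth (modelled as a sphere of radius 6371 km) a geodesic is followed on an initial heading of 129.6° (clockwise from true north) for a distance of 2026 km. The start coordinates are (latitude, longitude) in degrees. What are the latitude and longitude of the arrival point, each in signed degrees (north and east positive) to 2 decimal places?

Angular distance δ = d/R = 2026/6371 = 0.31800 rad; initial bearing θ = 2.2619 rad.
sin φ₂ = sin φ₁ cos δ + cos φ₁ sin δ cos θ = (0.0522)(0.9499) + (0.9986)(0.3127)(-0.6374) = -0.1494, so φ₂ = -8.59°.
Δλ = atan2(sin θ sin δ cos φ₁, cos δ − sin φ₁ sin φ₂) = atan2(0.2406, 0.9577) = 14.102°.
λ₂ = -131.686° + 14.102° = -117.58°.

-8.59°, -117.58°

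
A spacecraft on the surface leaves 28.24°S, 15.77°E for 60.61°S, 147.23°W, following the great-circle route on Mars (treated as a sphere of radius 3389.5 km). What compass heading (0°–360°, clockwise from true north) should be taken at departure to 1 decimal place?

188.2°

With φ₁ = -0.4929, φ₂ = -1.0578, Δλ = -2.8449 rad, the forward-azimuth formula gives
θ = atan2( sin Δλ cos φ₂ , cos φ₁ sin φ₂ − sin φ₁ cos φ₂ cos Δλ ) = atan2(-0.1435, -0.9897) = -171.75°.
Adding 360° brings this into [0°, 360°): 188.2°.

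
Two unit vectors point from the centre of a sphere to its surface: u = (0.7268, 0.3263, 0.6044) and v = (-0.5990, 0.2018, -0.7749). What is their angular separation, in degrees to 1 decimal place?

146.9°

u·v = -0.8379; |u| = 1.0000, |v| = 1.0000.
cos θ = (u·v)/(|u||v|) = -0.8379, so θ = 146.9°.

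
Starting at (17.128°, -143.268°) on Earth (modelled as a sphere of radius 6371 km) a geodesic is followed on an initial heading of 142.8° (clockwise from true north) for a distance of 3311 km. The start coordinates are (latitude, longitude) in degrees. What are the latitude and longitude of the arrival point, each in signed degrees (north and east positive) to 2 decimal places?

-7.03°, -125.66°

Angular distance δ = d/R = 3311/6371 = 0.51970 rad; initial bearing θ = 2.4923 rad.
sin φ₂ = sin φ₁ cos δ + cos φ₁ sin δ cos θ = (0.2945)(0.8680) + (0.9556)(0.4966)(-0.7965) = -0.1224, so φ₂ = -7.03°.
Δλ = atan2(sin θ sin δ cos φ₁, cos δ − sin φ₁ sin φ₂) = atan2(0.2869, 0.9040) = 17.610°.
λ₂ = -143.268° + 17.610° = -125.66°.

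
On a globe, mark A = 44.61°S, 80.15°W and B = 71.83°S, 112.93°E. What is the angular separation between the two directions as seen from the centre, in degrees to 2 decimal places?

Let φ₁ = -0.7786 rad, φ₂ = -1.2537 rad, and Δλ = -2.9133 rad.
cos c = sin φ₁ sin φ₂ + cos φ₁ cos φ₂ cos Δλ = (-0.7023)(-0.9501) + (0.7119)(0.3118)(-0.9741) = 0.45102,
so c = arccos(0.45102) = 1.10289 rad.
So the angular separation is 63.19°.

63.19°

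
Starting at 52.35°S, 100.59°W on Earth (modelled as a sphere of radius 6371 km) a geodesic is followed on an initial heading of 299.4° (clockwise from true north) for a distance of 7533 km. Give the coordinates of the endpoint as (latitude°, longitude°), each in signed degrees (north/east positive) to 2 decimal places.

-1.28°, -154.35°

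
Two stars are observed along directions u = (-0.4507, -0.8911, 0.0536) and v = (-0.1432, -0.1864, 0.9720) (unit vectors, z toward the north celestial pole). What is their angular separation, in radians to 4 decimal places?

1.2842 rad

u·v = 0.2827; |u| = 1.0000, |v| = 1.0000.
cos θ = (u·v)/(|u||v|) = 0.2827, so θ = 1.2842 rad.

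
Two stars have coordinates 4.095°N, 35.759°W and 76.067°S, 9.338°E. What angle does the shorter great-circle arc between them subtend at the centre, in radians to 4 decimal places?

Let φ₁ = 0.0715 rad, φ₂ = -1.3276 rad, and Δλ = 0.7871 rad.
Haversine: a = sin²(Δφ/2) + cos φ₁ cos φ₂ sin²(Δλ/2) = 0.4146 + (0.9974)(0.2408)(0.1470) = 0.44988.
Central angle c = 2·arcsin(√a) = 1.47040 rad.
So the angular separation is 1.4704 rad.

1.4704 rad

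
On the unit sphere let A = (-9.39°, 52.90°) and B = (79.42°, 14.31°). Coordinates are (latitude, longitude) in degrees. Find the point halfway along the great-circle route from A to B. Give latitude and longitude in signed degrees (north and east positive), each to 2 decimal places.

Central angle δ = 1.5896 rad. Interpolating on the sphere with fraction f = 0.5:
P = [sin((1−f)δ)·A + sin(fδ)·B] / sin δ = 0.7138·A + 0.7138·B in Cartesian coordinates,
giving P = (0.5518, 0.5941, 0.5852), i.e. latitude 35.82°, longitude 47.11°.

35.82°, 47.11°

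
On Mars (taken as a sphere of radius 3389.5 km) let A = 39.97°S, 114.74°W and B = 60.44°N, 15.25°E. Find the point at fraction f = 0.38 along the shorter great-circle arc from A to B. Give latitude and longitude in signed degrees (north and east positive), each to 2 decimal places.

Central angle δ = 2.5010 rad. Interpolating on the sphere with fraction f = 0.38:
P = [sin((1−f)δ)·A + sin(fδ)·B] / sin δ = 1.6729·A + 1.3614·B in Cartesian coordinates,
giving P = (0.1114, -0.9877, 0.1096), i.e. latitude 6.29°, longitude -83.56°.

6.29°, -83.56°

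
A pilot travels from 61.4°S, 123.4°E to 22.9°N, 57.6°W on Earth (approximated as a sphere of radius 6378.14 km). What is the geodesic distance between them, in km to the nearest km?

15751 km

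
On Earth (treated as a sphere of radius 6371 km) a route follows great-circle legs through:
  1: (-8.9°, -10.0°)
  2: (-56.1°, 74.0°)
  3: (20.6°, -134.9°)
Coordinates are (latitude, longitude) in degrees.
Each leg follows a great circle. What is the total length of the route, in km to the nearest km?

Leg 1→2: central angle 1.3837 rad, distance 8815.5 km.
Leg 2→3: central angle 2.4175 rad, distance 15401.9 km.
Total: 8815.5 + 15401.9 ≈ 24217 km.

24217 km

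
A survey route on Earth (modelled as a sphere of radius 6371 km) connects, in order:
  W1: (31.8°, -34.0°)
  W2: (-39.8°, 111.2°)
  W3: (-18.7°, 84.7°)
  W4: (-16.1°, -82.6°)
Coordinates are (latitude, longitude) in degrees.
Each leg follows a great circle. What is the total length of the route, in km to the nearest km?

36134 km

Leg W1→W2: central angle 2.6331 rad, distance 16775.6 km.
Leg W2→W3: central angle 0.5424 rad, distance 3455.4 km.
Leg W3→W4: central angle 2.4962 rad, distance 15903.5 km.
Total: 16775.6 + 3455.4 + 15903.5 ≈ 36134 km.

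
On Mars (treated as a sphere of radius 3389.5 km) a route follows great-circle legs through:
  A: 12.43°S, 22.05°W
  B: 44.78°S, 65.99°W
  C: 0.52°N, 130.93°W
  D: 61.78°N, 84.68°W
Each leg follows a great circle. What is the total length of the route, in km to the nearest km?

11401 km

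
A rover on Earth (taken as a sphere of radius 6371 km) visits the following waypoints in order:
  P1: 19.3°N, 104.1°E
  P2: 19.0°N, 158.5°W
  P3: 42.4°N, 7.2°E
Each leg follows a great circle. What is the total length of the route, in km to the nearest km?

23086 km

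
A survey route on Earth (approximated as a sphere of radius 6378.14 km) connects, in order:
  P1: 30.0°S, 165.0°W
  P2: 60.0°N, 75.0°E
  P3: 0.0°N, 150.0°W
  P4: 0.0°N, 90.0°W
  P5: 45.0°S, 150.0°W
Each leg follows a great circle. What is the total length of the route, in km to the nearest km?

41244 km

Leg P1→P2: central angle 2.2777 rad, distance 14527.8 km.
Leg P2→P3: central angle 1.9322 rad, distance 12323.6 km.
Leg P3→P4: central angle 1.0472 rad, distance 6679.2 km.
Leg P4→P5: central angle 1.2094 rad, distance 7713.9 km.
Total: 14527.8 + 12323.6 + 6679.2 + 7713.9 ≈ 41244 km.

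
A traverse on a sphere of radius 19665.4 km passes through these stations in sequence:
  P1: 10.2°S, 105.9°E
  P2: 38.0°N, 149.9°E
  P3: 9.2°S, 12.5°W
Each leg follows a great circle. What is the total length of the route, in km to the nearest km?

72235 km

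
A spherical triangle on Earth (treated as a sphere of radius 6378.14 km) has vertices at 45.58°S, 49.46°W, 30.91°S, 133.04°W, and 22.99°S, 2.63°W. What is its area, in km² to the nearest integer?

Side lengths (central angles): a = 1.8874, b = 0.7673, c = 1.1218 rad; semiperimeter s = 1.8883.
By l'Huilier's theorem, tan(E/4) = √[tan(s/2) tan((s−a)/2) tan((s−b)/2) tan((s−c)/2)], giving spherical excess E = 0.0488 rad.
Area = E·R² = 0.0488 × (6378.14)² ≈ 1983690 km².

1983690 km²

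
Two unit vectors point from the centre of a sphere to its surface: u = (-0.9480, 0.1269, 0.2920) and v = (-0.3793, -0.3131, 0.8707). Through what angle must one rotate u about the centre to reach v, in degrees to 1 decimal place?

u·v = 0.5741; |u| = 1.0000, |v| = 1.0000.
cos θ = (u·v)/(|u||v|) = 0.5741, so θ = 55.0°.

55.0°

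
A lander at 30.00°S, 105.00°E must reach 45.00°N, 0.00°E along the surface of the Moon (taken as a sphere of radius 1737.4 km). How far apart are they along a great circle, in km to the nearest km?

3663 km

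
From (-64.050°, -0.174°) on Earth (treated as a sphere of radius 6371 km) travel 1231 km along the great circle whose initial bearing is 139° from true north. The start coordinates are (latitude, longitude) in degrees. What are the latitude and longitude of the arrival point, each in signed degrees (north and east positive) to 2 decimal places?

-71.06°, 22.66°

Angular distance δ = d/R = 1231/6371 = 0.19322 rad; initial bearing θ = 2.4260 rad.
sin φ₂ = sin φ₁ cos δ + cos φ₁ sin δ cos θ = (-0.8992)(0.9814) + (0.4376)(0.1920)(-0.7547) = -0.9459, so φ₂ = -71.06°.
Δλ = atan2(sin θ sin δ cos φ₁, cos δ − sin φ₁ sin φ₂) = atan2(0.0551, 0.1309) = 22.838°.
λ₂ = -0.174° + 22.838° = 22.66°.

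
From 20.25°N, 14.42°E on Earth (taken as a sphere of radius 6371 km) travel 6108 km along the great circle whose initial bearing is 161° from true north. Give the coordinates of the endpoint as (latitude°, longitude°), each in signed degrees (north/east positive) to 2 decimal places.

-31.81°, 32.69°

Angular distance δ = d/R = 6108/6371 = 0.95872 rad; initial bearing θ = 2.8100 rad.
sin φ₂ = sin φ₁ cos δ + cos φ₁ sin δ cos θ = (0.3461)(0.5746) + (0.9382)(0.8185)(-0.9455) = -0.5272, so φ₂ = -31.81°.
Δλ = atan2(sin θ sin δ cos φ₁, cos δ − sin φ₁ sin φ₂) = atan2(0.2500, 0.7570) = 18.275°.
λ₂ = 14.420° + 18.275° = 32.69°.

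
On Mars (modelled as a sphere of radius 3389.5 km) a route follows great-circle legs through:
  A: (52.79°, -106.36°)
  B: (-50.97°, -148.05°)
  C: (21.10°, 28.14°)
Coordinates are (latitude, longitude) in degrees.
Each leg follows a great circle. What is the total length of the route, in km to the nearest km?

15352 km

Leg A→B: central angle 1.9117 rad, distance 6479.6 km.
Leg B→C: central angle 2.6177 rad, distance 8872.6 km.
Total: 6479.6 + 8872.6 ≈ 15352 km.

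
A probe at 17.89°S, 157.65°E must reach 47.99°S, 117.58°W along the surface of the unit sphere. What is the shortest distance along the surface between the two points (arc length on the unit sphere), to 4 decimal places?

Let φ₁ = -0.3122 rad, φ₂ = -0.8376 rad, and Δλ = 1.4795 rad.
Haversine: a = sin²(Δφ/2) + cos φ₁ cos φ₂ sin²(Δλ/2) = 0.0674 + (0.9516)(0.6693)(0.4544) = 0.35685.
Central angle c = 2·arcsin(√a) = 1.28043 rad.
On the unit sphere the arc length equals the central angle: 1.2804.

1.2804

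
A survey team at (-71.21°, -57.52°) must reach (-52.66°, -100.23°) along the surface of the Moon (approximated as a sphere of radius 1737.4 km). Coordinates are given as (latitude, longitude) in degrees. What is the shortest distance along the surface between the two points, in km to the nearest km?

With latitudes φ₁ = -71.210°, φ₂ = -52.660° and longitude difference Δλ = -42.710°:
cos c = sin φ₁ sin φ₂ + cos φ₁ cos φ₂ cos Δλ = (-0.9467)(-0.7951) + (0.3221)(0.6065)(0.7348) = 0.89623,
so c = arccos(0.89623) = 0.45959 rad.
Distance = R·c = 1737.4 × 0.4596 ≈ 798 km.

798 km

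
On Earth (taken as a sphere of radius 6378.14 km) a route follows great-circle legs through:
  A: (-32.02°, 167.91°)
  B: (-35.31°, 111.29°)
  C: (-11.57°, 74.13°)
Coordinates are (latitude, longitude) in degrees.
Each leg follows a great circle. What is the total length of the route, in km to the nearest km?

Leg A→B: central angle 0.8133 rad, distance 5187.1 km.
Leg B→C: central angle 0.7181 rad, distance 4580.2 km.
Total: 5187.1 + 4580.2 ≈ 9767 km.

9767 km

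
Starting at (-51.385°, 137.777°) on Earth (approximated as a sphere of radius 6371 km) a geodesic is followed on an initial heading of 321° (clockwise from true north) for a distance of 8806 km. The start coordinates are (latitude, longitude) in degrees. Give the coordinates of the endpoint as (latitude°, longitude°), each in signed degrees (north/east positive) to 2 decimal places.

19.26°, 96.87°

Angular distance δ = d/R = 8806/6371 = 1.38220 rad; initial bearing θ = 5.6025 rad.
sin φ₂ = sin φ₁ cos δ + cos φ₁ sin δ cos θ = (-0.7814)(0.1875) + (0.6241)(0.9823)(0.7771) = 0.3299, so φ₂ = 19.26°.
Δλ = atan2(sin θ sin δ cos φ₁, cos δ − sin φ₁ sin φ₂) = atan2(-0.3858, 0.4453) = -40.906°.
λ₂ = 137.777° − 40.906° = 96.87°.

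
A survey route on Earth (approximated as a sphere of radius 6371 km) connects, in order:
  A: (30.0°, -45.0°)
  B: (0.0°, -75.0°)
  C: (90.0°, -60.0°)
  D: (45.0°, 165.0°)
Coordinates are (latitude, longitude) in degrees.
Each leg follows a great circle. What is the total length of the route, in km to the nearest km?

Leg A→B: central angle 0.7227 rad, distance 4604.5 km.
Leg B→C: central angle 1.5708 rad, distance 10007.5 km.
Leg C→D: central angle 0.7854 rad, distance 5003.8 km.
Total: 4604.5 + 10007.5 + 5003.8 ≈ 19616 km.

19616 km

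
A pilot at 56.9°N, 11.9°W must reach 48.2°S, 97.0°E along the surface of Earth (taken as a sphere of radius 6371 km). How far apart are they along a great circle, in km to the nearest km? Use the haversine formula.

15338 km

Let φ₁ = 0.9931 rad, φ₂ = -0.8412 rad, and Δλ = 1.9007 rad.
Haversine: a = sin²(Δφ/2) + cos φ₁ cos φ₂ sin²(Δλ/2) = 0.6303 + (0.5461)(0.6665)(0.6620) = 0.87120.
Central angle c = 2·arcsin(√a) = 2.40745 rad.
Distance = R·c = 6371 × 2.4074 ≈ 15338 km.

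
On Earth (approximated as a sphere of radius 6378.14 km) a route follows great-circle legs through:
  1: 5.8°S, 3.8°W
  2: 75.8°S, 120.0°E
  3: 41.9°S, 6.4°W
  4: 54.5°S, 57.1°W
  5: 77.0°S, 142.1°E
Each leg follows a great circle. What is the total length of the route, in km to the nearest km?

25899 km

Leg 1→2: central angle 1.6086 rad, distance 10259.9 km.
Leg 2→3: central angle 1.0015 rad, distance 6387.4 km.
Leg 3→4: central angle 0.6138 rad, distance 3915.0 km.
Leg 4→5: central angle 0.8367 rad, distance 5336.9 km.
Total: 10259.9 + 6387.4 + 3915.0 + 5336.9 ≈ 25899 km.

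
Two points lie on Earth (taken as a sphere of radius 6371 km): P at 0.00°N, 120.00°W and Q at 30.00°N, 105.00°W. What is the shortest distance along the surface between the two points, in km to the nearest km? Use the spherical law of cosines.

3695 km

In radians: φ₁ = 0.0000, φ₂ = 0.5236, Δλ = 15.000° = 0.2618 rad.
cos c = sin φ₁ sin φ₂ + cos φ₁ cos φ₂ cos Δλ = (0.0000)(0.5000) + (1.0000)(0.8660)(0.9659) = 0.83652,
so c = arccos(0.83652) = 0.57990 rad.
Distance = R·c = 6371 × 0.5799 ≈ 3695 km.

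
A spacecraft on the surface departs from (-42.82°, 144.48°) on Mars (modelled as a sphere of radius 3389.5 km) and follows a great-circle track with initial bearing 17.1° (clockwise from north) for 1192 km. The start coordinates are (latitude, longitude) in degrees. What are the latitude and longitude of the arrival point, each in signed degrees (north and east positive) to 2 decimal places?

Angular distance δ = d/R = 1192/3389.5 = 0.35167 rad; initial bearing θ = 0.2985 rad.
sin φ₂ = sin φ₁ cos δ + cos φ₁ sin δ cos θ = (-0.6797)(0.9388) + (0.7335)(0.3445)(0.9558) = -0.3966, so φ₂ = -23.37°.
Δλ = atan2(sin θ sin δ cos φ₁, cos δ − sin φ₁ sin φ₂) = atan2(0.0743, 0.6692) = 6.335°.
λ₂ = 144.480° + 6.335° = 150.81°.

-23.37°, 150.81°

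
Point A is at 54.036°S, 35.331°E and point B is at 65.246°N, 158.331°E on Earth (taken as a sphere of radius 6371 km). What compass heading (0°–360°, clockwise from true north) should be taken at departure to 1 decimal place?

45.2°

Δλ = 123.000° = 2.1468 rad.
y = sin Δλ · cos φ₂ = (0.8387)(0.4187) = 0.3512
x = cos φ₁ sin φ₂ − sin φ₁ cos φ₂ cos Δλ = (0.5873)(0.9081) − (-0.8094)(0.4187)(-0.5446) = 0.3487
θ = atan2(y, x) = 45.20°, so the bearing is 45.2°.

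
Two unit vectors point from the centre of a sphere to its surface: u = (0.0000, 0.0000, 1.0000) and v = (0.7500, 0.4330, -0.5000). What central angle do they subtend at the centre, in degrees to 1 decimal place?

120.0°

u·v = -0.5000; |u| = 1.0000, |v| = 1.0000.
cos θ = (u·v)/(|u||v|) = -0.5000, so θ = 120.0°.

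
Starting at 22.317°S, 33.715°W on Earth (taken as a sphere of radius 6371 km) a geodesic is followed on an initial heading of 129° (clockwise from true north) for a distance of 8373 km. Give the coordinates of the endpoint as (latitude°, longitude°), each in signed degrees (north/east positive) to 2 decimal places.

Angular distance δ = d/R = 8373/6371 = 1.31424 rad; initial bearing θ = 2.2515 rad.
sin φ₂ = sin φ₁ cos δ + cos φ₁ sin δ cos θ = (-0.3797)(0.2538) + (0.9251)(0.9673)(-0.6293) = -0.6595, so φ₂ = -41.26°.
Δλ = atan2(sin θ sin δ cos φ₁, cos δ − sin φ₁ sin φ₂) = atan2(0.6954, 0.0033) = 89.726°.
λ₂ = -33.715° + 89.726° = 56.01°.

-41.26°, 56.01°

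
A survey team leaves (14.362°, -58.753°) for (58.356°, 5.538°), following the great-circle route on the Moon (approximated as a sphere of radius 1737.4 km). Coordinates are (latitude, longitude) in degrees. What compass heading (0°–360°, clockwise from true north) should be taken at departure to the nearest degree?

Δλ = 64.291° = 1.1221 rad.
y = sin Δλ · cos φ₂ = (0.9010)(0.5246) = 0.4727
x = cos φ₁ sin φ₂ − sin φ₁ cos φ₂ cos Δλ = (0.9687)(0.8513) − (0.2480)(0.5246)(0.4338) = 0.7683
θ = atan2(y, x) = 31.60°, so the bearing is 32°.

32°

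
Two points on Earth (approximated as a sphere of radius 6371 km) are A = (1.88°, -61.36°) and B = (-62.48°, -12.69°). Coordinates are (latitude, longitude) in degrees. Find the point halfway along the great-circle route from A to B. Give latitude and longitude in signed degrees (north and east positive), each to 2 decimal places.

-32.32°, -46.47°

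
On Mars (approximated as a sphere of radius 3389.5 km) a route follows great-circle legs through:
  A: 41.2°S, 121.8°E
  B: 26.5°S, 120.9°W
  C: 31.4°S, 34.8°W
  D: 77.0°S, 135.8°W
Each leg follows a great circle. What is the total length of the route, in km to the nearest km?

Leg A→B: central angle 1.5857 rad, distance 5374.8 km.
Leg B→C: central angle 1.2824 rad, distance 4346.6 km.
Leg C→D: central angle 1.0804 rad, distance 3661.8 km.
Total: 5374.8 + 4346.6 + 3661.8 ≈ 13383 km.

13383 km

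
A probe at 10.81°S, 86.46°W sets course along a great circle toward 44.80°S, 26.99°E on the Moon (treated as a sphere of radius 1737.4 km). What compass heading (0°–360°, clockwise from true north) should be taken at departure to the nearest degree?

139°

With φ₁ = -0.1887, φ₂ = -0.7819, Δλ = 1.9801 rad, the forward-azimuth formula gives
θ = atan2( sin Δλ cos φ₂ , cos φ₁ sin φ₂ − sin φ₁ cos φ₂ cos Δλ ) = atan2(0.6510, -0.7451) = 138.86°.
So the initial bearing is 139°.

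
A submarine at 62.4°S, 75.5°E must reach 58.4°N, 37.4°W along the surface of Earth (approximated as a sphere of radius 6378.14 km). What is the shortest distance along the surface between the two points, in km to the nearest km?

In radians: φ₁ = -1.0891, φ₂ = 1.0193, Δλ = -112.900° = -1.9705 rad.
cos c = sin φ₁ sin φ₂ + cos φ₁ cos φ₂ cos Δλ = (-0.8862)(0.8517) + (0.4633)(0.5240)(-0.3891) = -0.84927,
so c = arccos(-0.84927) = 2.58539 rad.
Distance = R·c = 6378.14 × 2.5854 ≈ 16490 km.

16490 km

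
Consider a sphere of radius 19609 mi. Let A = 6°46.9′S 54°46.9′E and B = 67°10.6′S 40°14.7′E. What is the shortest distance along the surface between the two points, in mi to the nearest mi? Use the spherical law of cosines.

20947 mi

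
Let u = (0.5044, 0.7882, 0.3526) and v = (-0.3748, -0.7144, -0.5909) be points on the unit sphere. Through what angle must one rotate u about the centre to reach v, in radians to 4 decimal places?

u·v = -0.9605; |u| = 1.0000, |v| = 1.0000.
cos θ = (u·v)/(|u||v|) = -0.9605, so θ = 2.8595 rad.

2.8595 rad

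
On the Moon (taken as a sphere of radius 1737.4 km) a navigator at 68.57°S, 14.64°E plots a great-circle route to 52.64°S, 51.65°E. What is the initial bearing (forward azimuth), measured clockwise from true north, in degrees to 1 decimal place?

66.3°

With φ₁ = -1.1968, φ₂ = -0.9187, Δλ = 0.6459 rad, the forward-azimuth formula gives
θ = atan2( sin Δλ cos φ₂ , cos φ₁ sin φ₂ − sin φ₁ cos φ₂ cos Δλ ) = atan2(0.3653, 0.1607) = 66.26°.
So the initial bearing is 66.3°.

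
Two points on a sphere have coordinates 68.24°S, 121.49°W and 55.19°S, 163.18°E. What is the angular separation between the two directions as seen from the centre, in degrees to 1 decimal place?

35.3°

With latitudes φ₁ = -68.240°, φ₂ = -55.190° and longitude difference Δλ = -75.330°:
Haversine: a = sin²(Δφ/2) + cos φ₁ cos φ₂ sin²(Δλ/2) = 0.0129 + (0.3707)(0.5709)(0.3734) = 0.09193.
Central angle c = 2·arcsin(√a) = 0.61610 rad.
So the angular separation is 35.3°.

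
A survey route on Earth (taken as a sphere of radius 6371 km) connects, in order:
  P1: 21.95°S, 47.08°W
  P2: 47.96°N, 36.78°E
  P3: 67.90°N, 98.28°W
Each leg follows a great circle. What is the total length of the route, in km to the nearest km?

Leg P1→P2: central angle 1.7836 rad, distance 11363.2 km.
Leg P2→P3: central angle 1.0359 rad, distance 6599.5 km.
Total: 11363.2 + 6599.5 ≈ 17963 km.

17963 km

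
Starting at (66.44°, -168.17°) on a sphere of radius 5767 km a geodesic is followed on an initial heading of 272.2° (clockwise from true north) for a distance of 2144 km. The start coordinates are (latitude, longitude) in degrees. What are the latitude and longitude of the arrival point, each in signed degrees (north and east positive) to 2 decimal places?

Angular distance δ = d/R = 2144/5767 = 0.37177 rad; initial bearing θ = 4.7508 rad.
sin φ₂ = sin φ₁ cos δ + cos φ₁ sin δ cos θ = (0.9166)(0.9317) + (0.3997)(0.3633)(0.0384) = 0.8596, so φ₂ = 59.27°.
Δλ = atan2(sin θ sin δ cos φ₁, cos δ − sin φ₁ sin φ₂) = atan2(-0.1451, 0.1437) = -45.268°.
λ₂ = -168.170° − 45.268° = -213.44° → 146.56° after wrapping to (−180°, 180°].

59.27°, 146.56°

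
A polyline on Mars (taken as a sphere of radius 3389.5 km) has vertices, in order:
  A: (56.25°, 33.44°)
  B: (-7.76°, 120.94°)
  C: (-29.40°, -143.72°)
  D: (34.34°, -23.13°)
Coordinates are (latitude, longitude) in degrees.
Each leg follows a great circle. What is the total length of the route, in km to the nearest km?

Leg A→B: central angle 1.6592 rad, distance 5623.7 km.
Leg B→C: central angle 1.5849 rad, distance 5371.9 km.
Leg C→D: central angle 2.2692 rad, distance 7691.5 km.
Total: 5623.7 + 5371.9 + 7691.5 ≈ 18687 km.

18687 km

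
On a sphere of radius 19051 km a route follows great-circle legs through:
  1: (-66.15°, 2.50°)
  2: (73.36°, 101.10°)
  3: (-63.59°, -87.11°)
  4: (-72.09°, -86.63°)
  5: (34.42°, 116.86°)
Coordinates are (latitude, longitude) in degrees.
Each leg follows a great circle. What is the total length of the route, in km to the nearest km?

Leg 1→2: central angle 2.6761 rad, distance 50983.2 km.
Leg 2→3: central angle 2.9635 rad, distance 56458.5 km.
Leg 3→4: central angle 0.1484 rad, distance 2826.9 km.
Leg 4→5: central angle 2.4505 rad, distance 46683.6 km.
Total: 50983.2 + 56458.5 + 2826.9 + 46683.6 ≈ 156952 km.

156952 km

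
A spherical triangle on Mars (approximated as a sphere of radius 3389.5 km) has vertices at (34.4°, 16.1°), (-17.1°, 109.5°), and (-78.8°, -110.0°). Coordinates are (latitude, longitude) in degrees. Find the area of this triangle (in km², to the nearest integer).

27719362 km²

Side lengths (central angles): a = 1.4251, b = 2.2766, c = 1.7853 rad; semiperimeter s = 2.7435.
By l'Huilier's theorem, tan(E/4) = √[tan(s/2) tan((s−a)/2) tan((s−b)/2) tan((s−c)/2)], giving spherical excess E = 2.4127 rad.
Area = E·R² = 2.4127 × (3389.5)² ≈ 27719362 km².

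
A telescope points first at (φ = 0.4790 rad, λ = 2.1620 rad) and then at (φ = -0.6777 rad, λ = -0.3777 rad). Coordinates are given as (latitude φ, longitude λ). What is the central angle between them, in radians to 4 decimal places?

2.6038 rad

With latitudes φ₁ = 27.445°, φ₂ = -38.829° and longitude difference Δλ = -145.514°:
cos c = sin φ₁ sin φ₂ + cos φ₁ cos φ₂ cos Δλ = (0.4609)(-0.6270) + (0.8875)(0.7790)(-0.8243) = -0.85883,
so c = arccos(-0.85883) = 2.60378 rad.
So the angular separation is 2.6038 rad.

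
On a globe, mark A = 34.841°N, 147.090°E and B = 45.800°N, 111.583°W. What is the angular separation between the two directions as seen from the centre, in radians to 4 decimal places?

In radians: φ₁ = 0.6081, φ₂ = 0.7994, Δλ = 101.327° = 1.7685 rad.
cos c = sin φ₁ sin φ₂ + cos φ₁ cos φ₂ cos Δλ = (0.5713)(0.7169) + (0.8207)(0.6972)(-0.1964) = 0.29719,
so c = arccos(0.29719) = 1.26905 rad.
So the angular separation is 1.2690 rad.

1.2690 rad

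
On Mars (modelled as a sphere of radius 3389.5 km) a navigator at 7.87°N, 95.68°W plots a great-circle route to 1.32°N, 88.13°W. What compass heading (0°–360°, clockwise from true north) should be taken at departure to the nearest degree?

131°

With φ₁ = 0.1374, φ₂ = 0.0230, Δλ = 0.1318 rad, the forward-azimuth formula gives
θ = atan2( sin Δλ cos φ₂ , cos φ₁ sin φ₂ − sin φ₁ cos φ₂ cos Δλ ) = atan2(0.1314, -0.1129) = 130.67°.
So the initial bearing is 131°.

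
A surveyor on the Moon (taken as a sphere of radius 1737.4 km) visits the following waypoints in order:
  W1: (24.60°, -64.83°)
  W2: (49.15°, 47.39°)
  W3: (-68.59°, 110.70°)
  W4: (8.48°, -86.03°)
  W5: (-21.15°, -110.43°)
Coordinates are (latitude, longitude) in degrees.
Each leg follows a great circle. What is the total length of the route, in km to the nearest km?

11174 km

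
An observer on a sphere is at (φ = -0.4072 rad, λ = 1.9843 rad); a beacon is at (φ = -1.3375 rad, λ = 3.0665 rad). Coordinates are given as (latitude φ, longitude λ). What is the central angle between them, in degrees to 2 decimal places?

60.99°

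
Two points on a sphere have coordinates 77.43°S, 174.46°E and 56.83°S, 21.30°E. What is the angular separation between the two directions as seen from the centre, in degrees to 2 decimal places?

With latitudes φ₁ = -77.430°, φ₂ = -56.830° and longitude difference Δλ = -153.160°:
cos c = sin φ₁ sin φ₂ + cos φ₁ cos φ₂ cos Δλ = (-0.9760)(-0.8371) + (0.2176)(0.5471)(-0.8923) = 0.71074,
so c = arccos(0.71074) = 0.78024 rad.
So the angular separation is 44.70°.

44.70°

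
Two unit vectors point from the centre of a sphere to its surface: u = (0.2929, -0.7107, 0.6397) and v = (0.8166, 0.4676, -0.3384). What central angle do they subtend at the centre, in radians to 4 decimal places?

1.8856 rad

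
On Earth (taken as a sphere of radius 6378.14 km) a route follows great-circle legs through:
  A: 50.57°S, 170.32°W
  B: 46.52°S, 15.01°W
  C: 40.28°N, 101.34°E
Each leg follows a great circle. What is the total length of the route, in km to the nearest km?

23955 km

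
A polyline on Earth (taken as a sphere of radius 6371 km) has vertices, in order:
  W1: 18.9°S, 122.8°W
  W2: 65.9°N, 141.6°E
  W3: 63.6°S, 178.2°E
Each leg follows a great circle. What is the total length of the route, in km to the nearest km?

Leg W1→W2: central angle 1.9107 rad, distance 12173.0 km.
Leg W2→W3: central angle 2.3075 rad, distance 14701.3 km.
Total: 12173.0 + 14701.3 ≈ 26874 km.

26874 km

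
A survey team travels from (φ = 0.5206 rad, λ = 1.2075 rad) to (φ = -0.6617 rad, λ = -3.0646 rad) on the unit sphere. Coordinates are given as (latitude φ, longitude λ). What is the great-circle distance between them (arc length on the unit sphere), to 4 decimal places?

2.2110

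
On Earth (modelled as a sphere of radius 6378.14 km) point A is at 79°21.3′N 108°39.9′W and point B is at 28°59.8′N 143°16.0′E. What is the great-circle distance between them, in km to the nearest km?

7210 km

Let φ₁ = 1.3850 rad, φ₂ = 0.5061 rad, and Δλ = -1.8861 rad.
Haversine: a = sin²(Δφ/2) + cos φ₁ cos φ₂ sin²(Δλ/2) = 0.1810 + (0.1847)(0.8746)(0.6551) = 0.28685.
Central angle c = 2·arcsin(√a) = 1.13039 rad.
Distance = R·c = 6378.14 × 1.1304 ≈ 7210 km.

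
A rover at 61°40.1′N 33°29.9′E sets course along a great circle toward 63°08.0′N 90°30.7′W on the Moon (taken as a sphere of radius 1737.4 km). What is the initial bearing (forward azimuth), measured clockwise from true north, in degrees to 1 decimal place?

Δλ = -124.010° = -2.1644 rad.
y = sin Δλ · cos φ₂ = (-0.8289)(0.4519) = -0.3746
x = cos φ₁ sin φ₂ − sin φ₁ cos φ₂ cos Δλ = (0.4746)(0.8921) − (0.8802)(0.4519)(-0.5593) = 0.6458
θ = atan2(y, x) = -30.12°; adding 360° gives 329.9°.

329.9°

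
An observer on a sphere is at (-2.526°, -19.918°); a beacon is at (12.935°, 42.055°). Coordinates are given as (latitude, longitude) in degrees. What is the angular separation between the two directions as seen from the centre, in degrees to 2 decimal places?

With latitudes φ₁ = -2.526°, φ₂ = 12.935° and longitude difference Δλ = 61.973°:
Haversine: a = sin²(Δφ/2) + cos φ₁ cos φ₂ sin²(Δλ/2) = 0.0181 + (0.9990)(0.9746)(0.2651) = 0.27617.
Central angle c = 2·arcsin(√a) = 1.10666 rad.
So the angular separation is 63.41°.

63.41°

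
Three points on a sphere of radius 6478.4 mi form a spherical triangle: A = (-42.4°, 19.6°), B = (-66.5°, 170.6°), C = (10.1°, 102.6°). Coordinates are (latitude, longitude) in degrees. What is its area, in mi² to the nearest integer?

51690742 mi²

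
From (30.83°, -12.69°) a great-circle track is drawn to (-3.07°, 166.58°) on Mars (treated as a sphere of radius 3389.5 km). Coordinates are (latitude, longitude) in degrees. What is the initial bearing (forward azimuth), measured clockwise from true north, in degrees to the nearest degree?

With φ₁ = 0.5381, φ₂ = -0.0536, Δλ = 3.1289 rad, the forward-azimuth formula gives
θ = atan2( sin Δλ cos φ₂ , cos φ₁ sin φ₂ − sin φ₁ cos φ₂ cos Δλ ) = atan2(0.0127, 0.4657) = 1.56°.
So the initial bearing is 2°.

2°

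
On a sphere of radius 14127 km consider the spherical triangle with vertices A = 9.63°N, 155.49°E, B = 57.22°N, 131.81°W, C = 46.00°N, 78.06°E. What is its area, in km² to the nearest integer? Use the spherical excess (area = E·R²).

Side lengths (central angles): a = 1.2884, b = 1.2980, c = 1.2668 rad; semiperimeter s = 1.9266.
By l'Huilier's theorem, tan(E/4) = √[tan(s/2) tan((s−a)/2) tan((s−b)/2) tan((s−c)/2)], giving spherical excess E = 0.9043 rad.
Area = E·R² = 0.9043 × (14127)² ≈ 180467258 km².

180467258 km²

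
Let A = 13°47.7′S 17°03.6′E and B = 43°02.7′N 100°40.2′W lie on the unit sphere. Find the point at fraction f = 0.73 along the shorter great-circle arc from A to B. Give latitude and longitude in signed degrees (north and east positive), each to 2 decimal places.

The central angle between A and B is δ = 2.0863 rad.
With f = 0.73, the slerp weights are sin((1−f)δ)/sin δ = 0.6138 and sin(fδ)/sin δ = 1.1481.
Weighted sum of the unit vectors: (0.6138)·(0.9284,0.2849,-0.2384) + (1.1481)·(-0.1353,-0.7182,0.6826) = (0.4145, -0.6497, 0.6373).
Converting back: φ = atan2(z, √(x²+y²)) = 39.59°, λ = atan2(y, x) = -57.46°.

39.59°, -57.46°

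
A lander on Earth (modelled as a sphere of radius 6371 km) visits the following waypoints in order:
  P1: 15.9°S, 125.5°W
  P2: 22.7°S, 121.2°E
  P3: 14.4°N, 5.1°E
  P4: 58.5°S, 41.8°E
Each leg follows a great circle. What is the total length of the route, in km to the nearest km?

33615 km

Leg P1→P2: central angle 1.8185 rad, distance 11586.0 km.
Leg P2→P3: central angle 2.0818 rad, distance 13263.4 km.
Leg P3→P4: central angle 1.3758 rad, distance 8765.5 km.
Total: 11586.0 + 13263.4 + 8765.5 ≈ 33615 km.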